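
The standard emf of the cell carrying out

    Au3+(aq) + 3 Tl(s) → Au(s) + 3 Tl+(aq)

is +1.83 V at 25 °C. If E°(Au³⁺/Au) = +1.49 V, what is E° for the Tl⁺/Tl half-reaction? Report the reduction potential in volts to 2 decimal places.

In the reaction as written the Au³⁺/Au couple is reduced (cathode) and Tl⁺/Tl is oxidized (anode), so E°cell = E°(Au³⁺/Au) − E°(Tl⁺/Tl).
E°(Tl⁺/Tl) = E°(cathode) − E°cell = +1.49 − (+1.83) = −0.34 V.

−0.34 V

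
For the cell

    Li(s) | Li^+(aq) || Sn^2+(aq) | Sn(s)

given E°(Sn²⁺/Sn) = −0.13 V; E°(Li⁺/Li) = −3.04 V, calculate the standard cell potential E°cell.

By convention the left-hand electrode in cell notation is the anode (oxidation) and the right-hand electrode is the cathode (reduction).
E°cell = E°(right) − E°(left) = −0.13 − (−3.04) = +2.91 V.

+2.91 V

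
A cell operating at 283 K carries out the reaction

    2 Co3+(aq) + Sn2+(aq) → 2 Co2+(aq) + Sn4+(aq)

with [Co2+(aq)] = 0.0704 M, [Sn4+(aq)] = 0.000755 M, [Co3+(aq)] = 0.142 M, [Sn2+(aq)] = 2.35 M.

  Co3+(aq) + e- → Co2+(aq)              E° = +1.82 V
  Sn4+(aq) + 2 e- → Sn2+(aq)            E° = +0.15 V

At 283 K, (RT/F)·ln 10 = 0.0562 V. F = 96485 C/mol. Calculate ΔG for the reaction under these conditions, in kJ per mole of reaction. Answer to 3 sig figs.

−345 kJ/mol

With Co³⁺/Co²⁺ reduced at the cathode, E°cell = +1.82 − (+0.15) = +1.67 V and n = 2.
Q = ([Co2+(aq)]^2·[Sn4+(aq)]) / ([Co3+(aq)]^2·[Sn2+(aq)]) = 7.9×10^−5, so log Q = −4.103 and E = +1.67 − (0.0562/2)(−4.103) = +1.7853 V.
Finally ΔG = −nFE = −(2)(96485 C/mol)(+1.7853 V) = −345 kJ/mol.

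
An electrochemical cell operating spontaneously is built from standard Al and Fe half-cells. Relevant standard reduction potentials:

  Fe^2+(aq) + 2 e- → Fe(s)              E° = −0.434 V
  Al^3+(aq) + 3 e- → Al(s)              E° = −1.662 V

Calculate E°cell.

+1.228 V

Of the two couples in this cell, the one with the more positive reduction potential is reduced at the cathode: here that is Fe²⁺/Fe (−0.434 V); Al³⁺/Al (−1.662 V) is the anode.
E°cell = E°(cathode) − E°(anode) = −0.434 − (−1.662) = +1.228 V.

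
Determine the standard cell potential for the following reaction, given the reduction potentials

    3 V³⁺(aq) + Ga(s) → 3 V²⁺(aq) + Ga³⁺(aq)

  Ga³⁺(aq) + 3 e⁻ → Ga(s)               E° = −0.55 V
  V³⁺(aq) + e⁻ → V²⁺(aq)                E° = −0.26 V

V³⁺(aq) gains electrons, so the V³⁺/V²⁺ couple is the cathode; the Ga³⁺/Ga couple is the anode.
E°cell = E°(cathode) − E°(anode) = −0.26 − (−0.55) = +0.29 V.

+0.29 V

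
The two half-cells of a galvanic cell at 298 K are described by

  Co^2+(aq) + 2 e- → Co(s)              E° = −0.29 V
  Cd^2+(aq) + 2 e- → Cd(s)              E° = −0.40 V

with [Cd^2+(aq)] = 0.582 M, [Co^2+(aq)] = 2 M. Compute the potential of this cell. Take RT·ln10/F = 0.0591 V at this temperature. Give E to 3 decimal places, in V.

+0.126 V

Since E°(Co²⁺/Co) > E°(Cd²⁺/Cd), Co²⁺/Co serves as the cathode.
E°cell = −0.29 − (−0.40) = +0.11 V, with n = 2 electrons transferred.
For the overall reaction Co^2+(aq) + Cd(s) → Co(s) + Cd^2+(aq), Q = [Cd^2+(aq)] / [Co^2+(aq)] = 0.291, giving log Q = −0.536.
E = E° − (0.0591/n)·log Q = +0.11 − (0.0591/2)(−0.536) = +0.126 V.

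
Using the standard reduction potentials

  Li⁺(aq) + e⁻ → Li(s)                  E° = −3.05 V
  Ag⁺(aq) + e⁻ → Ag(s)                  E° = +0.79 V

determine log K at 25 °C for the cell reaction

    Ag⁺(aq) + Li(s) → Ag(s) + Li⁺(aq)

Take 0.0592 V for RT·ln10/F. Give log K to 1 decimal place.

The Ag⁺/Ag couple is reduced (cathode); E°cell = +0.79 − (−3.05) = +3.84 V with n = 1.
At equilibrium E = 0, so log K = nE°cell / 0.0592 = (1)(+3.84) / 0.0592 = 64.9.

log K = 64.9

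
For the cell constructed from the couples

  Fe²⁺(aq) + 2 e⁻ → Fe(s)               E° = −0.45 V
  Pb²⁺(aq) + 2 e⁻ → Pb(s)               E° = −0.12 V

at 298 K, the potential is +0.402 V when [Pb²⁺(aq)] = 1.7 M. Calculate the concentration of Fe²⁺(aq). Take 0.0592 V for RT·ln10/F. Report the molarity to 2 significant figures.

The Pb²⁺/Pb couple has the larger reduction potential, so it is the cathode: E°cell = −0.12 − (−0.45) = +0.33 V and n = 2.
From the Nernst equation, log Q = n(E° − E)/0.0592 = 2·(+0.33 − (+0.402))/0.0592 = −2.432.
The balanced reaction is Pb²⁺(aq) + Fe(s) → Pb(s) + Fe²⁺(aq), so Q = [Fe²⁺(aq)] / [Pb²⁺(aq)].
Substituting the known concentrations and solving, log [Fe²⁺(aq)] = −2.202 and [Fe²⁺(aq)] = 0.0063 M.

0.0063 M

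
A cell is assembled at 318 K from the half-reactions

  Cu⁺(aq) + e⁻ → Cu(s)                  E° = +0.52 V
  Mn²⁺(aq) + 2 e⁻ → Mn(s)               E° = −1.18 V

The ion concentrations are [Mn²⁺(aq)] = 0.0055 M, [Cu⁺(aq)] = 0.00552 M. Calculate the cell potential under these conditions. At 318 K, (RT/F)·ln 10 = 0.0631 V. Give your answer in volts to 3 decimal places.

+1.629 V

Since E°(Cu⁺/Cu) > E°(Mn²⁺/Mn), Cu⁺/Cu serves as the cathode.
E°cell = E°cat − E°an = +0.52 − (−1.18) = +1.70 V; n = 2.
For the overall reaction 2 Cu⁺(aq) + Mn(s) → 2 Cu(s) + Mn²⁺(aq), Q = [Mn²⁺(aq)] / [Cu⁺(aq)]^2 = 181, giving log Q = 2.256.
By the Nernst equation, E = +1.70 − (0.0631/2)·(2.256) = +1.629 V.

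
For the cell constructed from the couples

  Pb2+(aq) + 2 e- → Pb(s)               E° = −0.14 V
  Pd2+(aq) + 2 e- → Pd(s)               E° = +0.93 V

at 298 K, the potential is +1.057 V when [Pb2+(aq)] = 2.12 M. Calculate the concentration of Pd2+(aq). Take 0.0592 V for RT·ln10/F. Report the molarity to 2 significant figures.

The Pd²⁺/Pd couple has the larger reduction potential, so it is the cathode: E°cell = +0.93 − (−0.14) = +1.07 V and n = 2.
Rearranging E = E° − (0.0592/n)·log Q gives log Q = 2(+1.07 − (+1.057))/0.0592 = 0.439.
Balancing electrons gives Pd2+(aq) + Pb(s) → Pd(s) + Pb2+(aq); thus Q = [Pb2+(aq)] / [Pd2+(aq)].
Solving for the unknown gives log [Pd2+(aq)] = −0.113, so [Pd2+(aq)] ≈ 0.77 M.

0.77 M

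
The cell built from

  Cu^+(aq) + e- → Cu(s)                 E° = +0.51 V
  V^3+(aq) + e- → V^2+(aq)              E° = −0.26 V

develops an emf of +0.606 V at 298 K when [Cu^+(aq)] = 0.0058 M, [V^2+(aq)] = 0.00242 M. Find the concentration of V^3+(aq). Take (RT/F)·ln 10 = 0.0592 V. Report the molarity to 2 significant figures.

With Cu⁺/Cu at the cathode and V³⁺/V²⁺ at the anode, E°cell = +0.51 − (−0.26) = +0.77 V (n = 1).
From the Nernst equation, log Q = n(E° − E)/0.0592 = 1·(+0.77 − (+0.606))/0.0592 = 2.770.
The balanced reaction is Cu^+(aq) + V^2+(aq) → Cu(s) + V^3+(aq), so Q = [V^3+(aq)] / ([Cu^+(aq)]·[V^2+(aq)]).
Isolating [V^3+(aq)] in Q = 10^{2.770} yields log [V^3+(aq)] = −2.083, i.e. 0.0083 M.

0.0083 M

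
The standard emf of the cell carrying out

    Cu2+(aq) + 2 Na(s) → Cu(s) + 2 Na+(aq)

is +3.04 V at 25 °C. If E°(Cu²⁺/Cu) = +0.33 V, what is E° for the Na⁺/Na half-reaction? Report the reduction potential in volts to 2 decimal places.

−2.71 V

In the reaction as written the Cu²⁺/Cu couple is reduced (cathode) and Na⁺/Na is oxidized (anode), so E°cell = E°(Cu²⁺/Cu) − E°(Na⁺/Na).
E°(Na⁺/Na) = E°(cathode) − E°cell = +0.33 − (+3.04) = −2.71 V.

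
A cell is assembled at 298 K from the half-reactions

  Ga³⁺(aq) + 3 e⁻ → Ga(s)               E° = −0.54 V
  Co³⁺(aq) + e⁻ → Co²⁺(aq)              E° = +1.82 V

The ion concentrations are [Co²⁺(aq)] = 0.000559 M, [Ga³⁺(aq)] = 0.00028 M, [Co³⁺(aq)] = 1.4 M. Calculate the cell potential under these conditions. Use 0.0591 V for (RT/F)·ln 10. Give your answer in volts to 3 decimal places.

Co³⁺/Co²⁺ is reduced (cathode, E° = +1.82 V) and Ga³⁺/Ga is oxidized (anode).
E°cell = E°cat − E°an = +1.82 − (−0.54) = +2.36 V; n = 3.
For the overall reaction 3 Co³⁺(aq) + Ga(s) → 3 Co²⁺(aq) + Ga³⁺(aq), Q = ([Co²⁺(aq)]^3·[Ga³⁺(aq)]) / [Co³⁺(aq)]^3 = 1.78×10^−14, giving log Q = −13.749.
Applying E = E° − (RT ln10/nF)·log Q gives +2.36 − (0.0591/3)(−13.749) = +2.631 V.

+2.631 V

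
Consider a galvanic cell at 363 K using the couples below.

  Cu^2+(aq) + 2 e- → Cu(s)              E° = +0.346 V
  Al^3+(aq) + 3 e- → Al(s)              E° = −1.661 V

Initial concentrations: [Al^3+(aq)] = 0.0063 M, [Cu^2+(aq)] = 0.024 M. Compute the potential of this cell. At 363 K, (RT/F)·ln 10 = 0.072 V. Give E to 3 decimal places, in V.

Since E°(Cu²⁺/Cu) > E°(Al³⁺/Al), Cu²⁺/Cu serves as the cathode.
E°cell = E°cat − E°an = +0.346 − (−1.661) = +2.007 V; n = 6.
Balancing gives 3 Cu^2+(aq) + 2 Al(s) → 3 Cu(s) + 2 Al^3+(aq); hence Q = [Al^3+(aq)]^2 / [Cu^2+(aq)]^3 = 2.87 (log Q = 0.458).
E = E° − (0.072/n)·log Q = +2.007 − (0.072/6)(0.458) = +2.002 V.

+2.002 V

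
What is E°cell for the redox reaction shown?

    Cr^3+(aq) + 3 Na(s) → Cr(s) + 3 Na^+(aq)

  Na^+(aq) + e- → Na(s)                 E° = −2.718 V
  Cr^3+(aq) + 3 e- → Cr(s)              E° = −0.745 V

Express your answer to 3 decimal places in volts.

Cr^3+(aq) gains electrons, so the Cr³⁺/Cr couple is the cathode; the Na⁺/Na couple is the anode.
E°cell = E°(cathode) − E°(anode) = −0.745 − (−2.718) = +1.973 V.

+1.973 V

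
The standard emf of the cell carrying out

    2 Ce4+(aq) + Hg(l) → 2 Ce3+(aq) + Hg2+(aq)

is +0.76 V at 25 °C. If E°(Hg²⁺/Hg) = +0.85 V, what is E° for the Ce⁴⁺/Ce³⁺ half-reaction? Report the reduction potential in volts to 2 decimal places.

+1.61 V

In the reaction as written the Ce⁴⁺/Ce³⁺ couple is reduced (cathode) and Hg²⁺/Hg is oxidized (anode), so E°cell = E°(Ce⁴⁺/Ce³⁺) − E°(Hg²⁺/Hg).
E°(Ce⁴⁺/Ce³⁺) = E°cell + E°(anode) = +0.76 + (+0.85) = +1.61 V.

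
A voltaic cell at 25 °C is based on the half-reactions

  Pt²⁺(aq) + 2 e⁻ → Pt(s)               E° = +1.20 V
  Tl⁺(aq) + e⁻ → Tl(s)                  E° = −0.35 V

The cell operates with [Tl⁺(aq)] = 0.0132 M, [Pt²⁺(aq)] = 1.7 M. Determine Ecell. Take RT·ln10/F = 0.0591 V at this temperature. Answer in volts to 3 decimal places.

+1.668 V

The Pt²⁺/Pt couple has the more positive E°, so it is the cathode; Tl⁺/Tl is the anode.
E°cell = +1.20 − (−0.35) = +1.55 V, with n = 2 electrons transferred.
Balancing gives Pt²⁺(aq) + 2 Tl(s) → Pt(s) + 2 Tl⁺(aq); hence Q = [Tl⁺(aq)]^2 / [Pt²⁺(aq)] = 0.000102 (log Q = −3.989).
By the Nernst equation, E = +1.55 − (0.0591/2)·(−3.989) = +1.668 V.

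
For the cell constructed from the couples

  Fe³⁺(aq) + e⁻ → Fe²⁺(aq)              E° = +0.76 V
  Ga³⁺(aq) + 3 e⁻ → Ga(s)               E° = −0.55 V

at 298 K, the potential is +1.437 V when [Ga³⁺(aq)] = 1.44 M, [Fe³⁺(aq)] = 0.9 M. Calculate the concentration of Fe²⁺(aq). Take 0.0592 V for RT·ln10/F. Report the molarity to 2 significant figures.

With Fe³⁺/Fe²⁺ at the cathode and Ga³⁺/Ga at the anode, E°cell = +0.76 − (−0.55) = +1.31 V (n = 3).
Since E = E° − (0.0592/n)·log Q, log Q = n(E° − E)/0.0592 = −6.436.
The balanced reaction is 3 Fe³⁺(aq) + Ga(s) → 3 Fe²⁺(aq) + Ga³⁺(aq), so Q = ([Fe²⁺(aq)]^3·[Ga³⁺(aq)]) / [Fe³⁺(aq)]^3.
Isolating [Fe²⁺(aq)] in Q = 10^{−6.436} yields log [Fe²⁺(aq)] = −2.244, i.e. 0.0057 M.

0.0057 M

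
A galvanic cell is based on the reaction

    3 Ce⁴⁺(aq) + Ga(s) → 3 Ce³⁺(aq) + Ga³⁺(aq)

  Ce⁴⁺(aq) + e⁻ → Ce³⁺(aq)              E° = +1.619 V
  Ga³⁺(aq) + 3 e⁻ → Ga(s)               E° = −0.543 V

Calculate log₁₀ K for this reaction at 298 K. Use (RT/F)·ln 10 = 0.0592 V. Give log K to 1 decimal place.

log K = 109.6

The Ce⁴⁺/Ce³⁺ couple is reduced (cathode); E°cell = +1.619 − (−0.543) = +2.162 V with n = 3.
At equilibrium E = 0, so log K = nE°cell / 0.0592 = (3)(+2.162) / 0.0592 = 109.6.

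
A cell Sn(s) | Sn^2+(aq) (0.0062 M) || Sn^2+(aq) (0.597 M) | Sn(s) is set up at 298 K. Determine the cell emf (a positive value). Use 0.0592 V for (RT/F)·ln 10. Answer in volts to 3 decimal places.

For a concentration cell E°cell = 0, since both electrodes use the same couple.
The compartment with the higher Sn^2+(aq) concentration (0.597 M) acts as the cathode; ions are reduced there and produced at the dilute (0.0062 M) anode.
With n = 2, Ecell = −(0.0592/2)·log([dilute]/[conc]) = −(0.0592/2)·log(0.0062/0.597) = +0.059 V.

0.059 V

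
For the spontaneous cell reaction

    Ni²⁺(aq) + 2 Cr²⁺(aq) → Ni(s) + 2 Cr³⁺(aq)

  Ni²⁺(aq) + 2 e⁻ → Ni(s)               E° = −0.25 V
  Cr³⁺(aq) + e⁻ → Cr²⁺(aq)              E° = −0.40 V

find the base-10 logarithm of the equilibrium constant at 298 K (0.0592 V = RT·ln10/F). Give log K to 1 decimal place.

The Ni²⁺/Ni couple is reduced (cathode); E°cell = −0.25 − (−0.40) = +0.15 V with n = 2.
At equilibrium E = 0, so log K = nE°cell / 0.0592 = (2)(+0.15) / 0.0592 = 5.1.

log K = 5.1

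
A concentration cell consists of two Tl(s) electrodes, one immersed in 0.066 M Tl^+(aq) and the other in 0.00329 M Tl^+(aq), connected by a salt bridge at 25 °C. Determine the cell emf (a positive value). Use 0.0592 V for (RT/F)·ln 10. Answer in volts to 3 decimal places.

For a concentration cell E°cell = 0, since both electrodes use the same couple.
The compartment with the higher Tl^+(aq) concentration (0.066 M) acts as the cathode; ions are reduced there and produced at the dilute (0.00329 M) anode.
With n = 1, Ecell = −(0.0592/1)·log([dilute]/[conc]) = −(0.0592/1)·log(0.00329/0.066) = +0.077 V.

0.077 V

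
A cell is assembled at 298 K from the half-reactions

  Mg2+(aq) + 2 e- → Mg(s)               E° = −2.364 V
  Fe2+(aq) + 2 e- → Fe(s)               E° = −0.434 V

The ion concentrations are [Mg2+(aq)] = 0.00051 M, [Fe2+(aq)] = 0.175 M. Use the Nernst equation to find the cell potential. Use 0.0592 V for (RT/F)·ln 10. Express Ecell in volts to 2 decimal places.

+2.01 V

Fe²⁺/Fe is reduced (cathode, E° = −0.434 V) and Mg²⁺/Mg is oxidized (anode).
E°cell = −0.434 − (−2.364) = +1.930 V, with n = 2 electrons transferred.
Balancing gives Fe2+(aq) + Mg(s) → Fe(s) + Mg2+(aq); hence Q = [Mg2+(aq)] / [Fe2+(aq)] = 0.00291 (log Q = −2.535).
Applying E = E° − (RT ln10/nF)·log Q gives +1.930 − (0.0592/2)(−2.535) = +2.01 V.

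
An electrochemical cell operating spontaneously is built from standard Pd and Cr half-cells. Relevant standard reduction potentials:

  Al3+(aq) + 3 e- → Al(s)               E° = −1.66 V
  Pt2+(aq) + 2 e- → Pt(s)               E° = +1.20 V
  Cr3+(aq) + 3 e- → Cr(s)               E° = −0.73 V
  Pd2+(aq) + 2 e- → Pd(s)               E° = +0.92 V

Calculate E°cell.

Of the two couples in this cell, the one with the more positive reduction potential is reduced at the cathode: here that is Pd²⁺/Pd (+0.92 V); Cr³⁺/Cr (−0.73 V) is the anode.
E°cell = E°(cathode) − E°(anode) = +0.92 − (−0.73) = +1.65 V.

+1.65 V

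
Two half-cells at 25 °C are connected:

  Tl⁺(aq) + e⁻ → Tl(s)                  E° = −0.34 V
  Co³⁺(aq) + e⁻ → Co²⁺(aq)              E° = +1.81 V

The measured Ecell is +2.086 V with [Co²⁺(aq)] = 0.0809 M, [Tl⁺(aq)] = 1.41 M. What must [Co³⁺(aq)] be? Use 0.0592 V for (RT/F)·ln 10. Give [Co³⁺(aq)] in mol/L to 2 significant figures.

0.0095 M

Co³⁺/Co²⁺ is the cathode (higher E°); E°cell = +1.81 − (−0.34) = +2.15 V with n = 1.
Since E = E° − (0.0592/n)·log Q, log Q = n(E° − E)/0.0592 = 1.081.
For Co³⁺(aq) + Tl(s) → Co²⁺(aq) + Tl⁺(aq), the reaction quotient is Q = ([Co²⁺(aq)]·[Tl⁺(aq)]) / [Co³⁺(aq)].
Isolating [Co³⁺(aq)] in Q = 10^{1.081} yields log [Co³⁺(aq)] = −2.024, i.e. 0.0095 M.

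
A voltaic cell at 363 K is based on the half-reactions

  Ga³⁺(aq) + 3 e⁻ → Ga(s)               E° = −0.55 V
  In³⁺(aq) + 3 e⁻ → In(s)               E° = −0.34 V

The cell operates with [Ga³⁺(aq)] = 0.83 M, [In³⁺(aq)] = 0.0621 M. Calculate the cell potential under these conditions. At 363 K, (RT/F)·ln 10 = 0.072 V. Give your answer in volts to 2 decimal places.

+0.18 V

Since E°(In³⁺/In) > E°(Ga³⁺/Ga), In³⁺/In serves as the cathode.
E°cell = E°cat − E°an = −0.34 − (−0.55) = +0.21 V; n = 3.
The balanced reaction is In³⁺(aq) + Ga(s) → In(s) + Ga³⁺(aq), so Q = [Ga³⁺(aq)] / [In³⁺(aq)] = 13.4 and log Q = 1.126.
By the Nernst equation, E = +0.21 − (0.072/3)·(1.126) = +0.18 V.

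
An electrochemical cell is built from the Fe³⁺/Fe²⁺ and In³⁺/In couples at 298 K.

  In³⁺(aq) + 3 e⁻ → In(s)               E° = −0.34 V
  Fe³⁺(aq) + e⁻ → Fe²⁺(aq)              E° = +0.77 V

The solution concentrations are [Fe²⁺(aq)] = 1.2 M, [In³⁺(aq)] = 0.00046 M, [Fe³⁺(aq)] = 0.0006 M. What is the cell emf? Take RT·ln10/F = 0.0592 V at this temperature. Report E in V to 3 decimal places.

Since E°(Fe³⁺/Fe²⁺) > E°(In³⁺/In), Fe³⁺/Fe²⁺ serves as the cathode.
E°cell = +0.77 − (−0.34) = +1.11 V, with n = 3 electrons transferred.
For the overall reaction 3 Fe³⁺(aq) + In(s) → 3 Fe²⁺(aq) + In³⁺(aq), Q = ([Fe²⁺(aq)]^3·[In³⁺(aq)]) / [Fe³⁺(aq)]^3 = 3.68×10^6, giving log Q = 6.566.
By the Nernst equation, E = +1.11 − (0.0592/3)·(6.566) = +0.980 V.

+0.980 V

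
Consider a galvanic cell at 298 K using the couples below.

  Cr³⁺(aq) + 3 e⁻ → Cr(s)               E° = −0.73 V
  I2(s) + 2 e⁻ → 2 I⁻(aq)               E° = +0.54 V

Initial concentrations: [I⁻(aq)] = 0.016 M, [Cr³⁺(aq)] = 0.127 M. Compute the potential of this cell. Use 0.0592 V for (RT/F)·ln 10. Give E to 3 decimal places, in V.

+1.394 V

Since E°(I₂/I⁻) > E°(Cr³⁺/Cr), I₂/I⁻ serves as the cathode.
The standard potential is +0.54 − (−0.73) = +1.27 V and the balanced reaction transfers n = 6 electrons.
For the overall reaction 3 I2(s) + 2 Cr(s) → 6 I⁻(aq) + 2 Cr³⁺(aq), Q = [I⁻(aq)]^6·[Cr³⁺(aq)]^2 = 2.71×10^−13, giving log Q = −12.568.
Applying E = E° − (RT ln10/nF)·log Q gives +1.27 − (0.0592/6)(−12.568) = +1.394 V.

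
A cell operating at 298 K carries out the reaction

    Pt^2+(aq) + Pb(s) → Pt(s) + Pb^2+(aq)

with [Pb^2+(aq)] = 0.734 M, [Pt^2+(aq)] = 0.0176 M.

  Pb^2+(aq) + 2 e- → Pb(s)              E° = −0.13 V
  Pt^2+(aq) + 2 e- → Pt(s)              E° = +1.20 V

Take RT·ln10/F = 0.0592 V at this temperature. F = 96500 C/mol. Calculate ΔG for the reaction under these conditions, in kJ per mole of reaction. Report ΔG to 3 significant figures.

With Pt²⁺/Pt reduced at the cathode, E°cell = +1.20 − (−0.13) = +1.33 V and n = 2.
The reaction quotient is [Pb^2+(aq)] / [Pt^2+(aq)] = 41.7; by Nernst, E = +1.33 − (0.0592/2)(1.620) = +1.2820 V.
ΔG = −nFE = −(2)(96500)(+1.2820) J/mol = −247 kJ/mol.

−247 kJ/mol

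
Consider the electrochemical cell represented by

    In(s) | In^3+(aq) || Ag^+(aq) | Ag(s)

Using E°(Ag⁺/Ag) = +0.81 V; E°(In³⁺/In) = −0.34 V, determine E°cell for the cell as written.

By convention the left-hand electrode in cell notation is the anode (oxidation) and the right-hand electrode is the cathode (reduction).
E°cell = E°(right) − E°(left) = +0.81 − (−0.34) = +1.15 V.

+1.15 V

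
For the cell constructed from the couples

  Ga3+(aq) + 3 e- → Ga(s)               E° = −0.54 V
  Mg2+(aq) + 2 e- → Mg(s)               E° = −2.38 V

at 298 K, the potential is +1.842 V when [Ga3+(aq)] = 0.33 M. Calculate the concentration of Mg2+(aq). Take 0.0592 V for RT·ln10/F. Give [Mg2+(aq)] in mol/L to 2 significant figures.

With Ga³⁺/Ga at the cathode and Mg²⁺/Mg at the anode, E°cell = −0.54 − (−2.38) = +1.84 V (n = 6).
Since E = E° − (0.0592/n)·log Q, log Q = n(E° − E)/0.0592 = −0.203.
For 2 Ga3+(aq) + 3 Mg(s) → 2 Ga(s) + 3 Mg2+(aq), the reaction quotient is Q = [Mg2+(aq)]^3 / [Ga3+(aq)]^2.
Solving for the unknown gives log [Mg2+(aq)] = −0.389, so [Mg2+(aq)] ≈ 0.41 M.

0.41 M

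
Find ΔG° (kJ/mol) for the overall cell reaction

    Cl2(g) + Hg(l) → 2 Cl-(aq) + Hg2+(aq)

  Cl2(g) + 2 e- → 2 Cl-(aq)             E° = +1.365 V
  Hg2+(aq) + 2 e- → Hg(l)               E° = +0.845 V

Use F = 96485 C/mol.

−100 kJ/mol

In the reaction as written Cl2(g) is reduced, so the Cl₂/Cl⁻ couple is the cathode and Hg²⁺/Hg is the anode.
E°cell = +1.365 − (+0.845) = +0.520 V; balancing electrons gives n = 2.
ΔG° = −nFE°cell = −(2)(96485)(+0.520) J/mol = −100 kJ/mol.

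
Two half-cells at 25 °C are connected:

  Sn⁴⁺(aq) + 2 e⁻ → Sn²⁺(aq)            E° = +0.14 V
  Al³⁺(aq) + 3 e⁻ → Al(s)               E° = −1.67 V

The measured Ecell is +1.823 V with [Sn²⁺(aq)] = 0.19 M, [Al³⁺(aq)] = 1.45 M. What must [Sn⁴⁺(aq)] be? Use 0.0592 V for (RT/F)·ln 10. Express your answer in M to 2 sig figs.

Sn⁴⁺/Sn²⁺ is the cathode (higher E°); E°cell = +0.14 − (−1.67) = +1.81 V with n = 6.
Since E = E° − (0.0592/n)·log Q, log Q = n(E° − E)/0.0592 = −1.318.
The balanced reaction is 3 Sn⁴⁺(aq) + 2 Al(s) → 3 Sn²⁺(aq) + 2 Al³⁺(aq), so Q = ([Sn²⁺(aq)]^3·[Al³⁺(aq)]^2) / [Sn⁴⁺(aq)]^3.
Solving for the unknown gives log [Sn⁴⁺(aq)] = −0.174, so [Sn⁴⁺(aq)] ≈ 0.67 M.

0.67 M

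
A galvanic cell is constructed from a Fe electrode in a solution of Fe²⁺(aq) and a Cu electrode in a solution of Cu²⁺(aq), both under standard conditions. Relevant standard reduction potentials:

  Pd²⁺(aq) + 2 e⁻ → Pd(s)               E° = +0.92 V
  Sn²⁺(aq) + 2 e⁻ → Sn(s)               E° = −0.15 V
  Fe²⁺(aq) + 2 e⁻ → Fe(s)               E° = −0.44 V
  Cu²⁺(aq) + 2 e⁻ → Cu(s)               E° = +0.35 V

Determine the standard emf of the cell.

Of the two couples in this cell, the one with the more positive reduction potential is reduced at the cathode: here that is Cu²⁺/Cu (+0.35 V); Fe²⁺/Fe (−0.44 V) is the anode.
E°cell = E°(cathode) − E°(anode) = +0.35 − (−0.44) = +0.79 V.

+0.79 V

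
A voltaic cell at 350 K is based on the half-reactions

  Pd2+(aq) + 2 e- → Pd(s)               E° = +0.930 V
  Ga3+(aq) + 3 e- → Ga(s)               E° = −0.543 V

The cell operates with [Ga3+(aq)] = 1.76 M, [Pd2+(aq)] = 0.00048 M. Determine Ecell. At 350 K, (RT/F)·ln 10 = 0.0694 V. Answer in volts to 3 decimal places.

+1.352 V

Pd²⁺/Pd is reduced (cathode, E° = +0.930 V) and Ga³⁺/Ga is oxidized (anode).
The standard potential is +0.930 − (−0.543) = +1.473 V and the balanced reaction transfers n = 6 electrons.
For the overall reaction 3 Pd2+(aq) + 2 Ga(s) → 3 Pd(s) + 2 Ga3+(aq), Q = [Ga3+(aq)]^2 / [Pd2+(aq)]^3 = 2.8×10^10, giving log Q = 10.447.
Applying E = E° − (RT ln10/nF)·log Q gives +1.473 − (0.0694/6)(10.447) = +1.352 V.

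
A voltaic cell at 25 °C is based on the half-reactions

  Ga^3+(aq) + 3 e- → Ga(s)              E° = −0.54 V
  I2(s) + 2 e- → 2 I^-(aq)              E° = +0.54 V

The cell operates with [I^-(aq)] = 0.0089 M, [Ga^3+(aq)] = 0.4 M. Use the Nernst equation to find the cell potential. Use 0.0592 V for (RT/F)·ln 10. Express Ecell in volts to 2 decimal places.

+1.21 V

I₂/I⁻ is reduced (cathode, E° = +0.54 V) and Ga³⁺/Ga is oxidized (anode).
E°cell = E°cat − E°an = +0.54 − (−0.54) = +1.08 V; n = 6.
The balanced reaction is 3 I2(s) + 2 Ga(s) → 6 I^-(aq) + 2 Ga^3+(aq), so Q = [I^-(aq)]^6·[Ga^3+(aq)]^2 = 7.95×10^−14 and log Q = −13.100.
E = E° − (0.0592/n)·log Q = +1.08 − (0.0592/6)(−13.100) = +1.21 V.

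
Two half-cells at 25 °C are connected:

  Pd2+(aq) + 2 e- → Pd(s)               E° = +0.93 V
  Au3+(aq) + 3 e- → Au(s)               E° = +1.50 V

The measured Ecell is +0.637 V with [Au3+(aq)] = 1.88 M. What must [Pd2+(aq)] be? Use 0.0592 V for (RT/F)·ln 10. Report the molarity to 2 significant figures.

0.0083 M

Au³⁺/Au is the cathode (higher E°); E°cell = +1.50 − (+0.93) = +0.57 V with n = 6.
Since E = E° − (0.0592/n)·log Q, log Q = n(E° − E)/0.0592 = −6.791.
For 2 Au3+(aq) + 3 Pd(s) → 2 Au(s) + 3 Pd2+(aq), the reaction quotient is Q = [Pd2+(aq)]^3 / [Au3+(aq)]^2.
Isolating [Pd2+(aq)] in Q = 10^{−6.791} yields log [Pd2+(aq)] = −2.081, i.e. 0.0083 M.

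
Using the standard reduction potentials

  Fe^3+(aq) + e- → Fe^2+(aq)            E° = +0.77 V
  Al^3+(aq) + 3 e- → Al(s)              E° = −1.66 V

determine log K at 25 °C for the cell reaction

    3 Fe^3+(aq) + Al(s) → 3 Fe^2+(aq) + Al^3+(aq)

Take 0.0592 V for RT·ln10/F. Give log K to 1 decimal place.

The Fe³⁺/Fe²⁺ couple is reduced (cathode); E°cell = +0.77 − (−1.66) = +2.43 V with n = 3.
At equilibrium E = 0, so log K = nE°cell / 0.0592 = (3)(+2.43) / 0.0592 = 123.1.

log K = 123.1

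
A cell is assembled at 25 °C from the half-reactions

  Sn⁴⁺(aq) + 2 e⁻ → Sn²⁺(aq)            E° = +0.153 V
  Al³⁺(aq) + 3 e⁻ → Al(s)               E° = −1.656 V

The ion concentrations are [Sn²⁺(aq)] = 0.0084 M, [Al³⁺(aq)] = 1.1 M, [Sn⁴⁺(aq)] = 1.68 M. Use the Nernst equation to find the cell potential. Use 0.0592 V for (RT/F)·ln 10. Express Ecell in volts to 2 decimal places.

Sn⁴⁺/Sn²⁺ is reduced (cathode, E° = +0.153 V) and Al³⁺/Al is oxidized (anode).
The standard potential is +0.153 − (−1.656) = +1.809 V and the balanced reaction transfers n = 6 electrons.
For the overall reaction 3 Sn⁴⁺(aq) + 2 Al(s) → 3 Sn²⁺(aq) + 2 Al³⁺(aq), Q = ([Sn²⁺(aq)]^3·[Al³⁺(aq)]^2) / [Sn⁴⁺(aq)]^3 = 1.51×10^−7, giving log Q = −6.820.
Applying E = E° − (RT ln10/nF)·log Q gives +1.809 − (0.0592/6)(−6.820) = +1.88 V.

+1.88 V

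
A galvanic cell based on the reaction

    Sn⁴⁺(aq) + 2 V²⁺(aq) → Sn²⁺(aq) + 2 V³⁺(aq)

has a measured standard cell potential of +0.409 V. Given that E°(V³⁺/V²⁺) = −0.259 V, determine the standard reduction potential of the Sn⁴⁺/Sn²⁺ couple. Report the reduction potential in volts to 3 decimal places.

In the reaction as written the Sn⁴⁺/Sn²⁺ couple is reduced (cathode) and V³⁺/V²⁺ is oxidized (anode), so E°cell = E°(Sn⁴⁺/Sn²⁺) − E°(V³⁺/V²⁺).
E°(Sn⁴⁺/Sn²⁺) = E°cell + E°(anode) = +0.409 + (−0.259) = +0.150 V.

+0.150 V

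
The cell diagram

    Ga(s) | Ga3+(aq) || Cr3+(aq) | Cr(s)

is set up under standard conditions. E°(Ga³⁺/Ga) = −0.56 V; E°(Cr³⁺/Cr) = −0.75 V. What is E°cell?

−0.19 V

By convention the left-hand electrode in cell notation is the anode (oxidation) and the right-hand electrode is the cathode (reduction).
E°cell = E°(right) − E°(left) = −0.75 − (−0.56) = −0.19 V.
The negative sign shows that, as written, the cell would require an external voltage to drive the reaction.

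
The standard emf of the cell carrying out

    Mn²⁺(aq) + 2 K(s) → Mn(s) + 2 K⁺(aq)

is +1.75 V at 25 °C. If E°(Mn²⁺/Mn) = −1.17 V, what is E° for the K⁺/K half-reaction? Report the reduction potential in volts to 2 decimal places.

In the reaction as written the Mn²⁺/Mn couple is reduced (cathode) and K⁺/K is oxidized (anode), so E°cell = E°(Mn²⁺/Mn) − E°(K⁺/K).
E°(K⁺/K) = E°(cathode) − E°cell = −1.17 − (+1.75) = −2.92 V.

−2.92 V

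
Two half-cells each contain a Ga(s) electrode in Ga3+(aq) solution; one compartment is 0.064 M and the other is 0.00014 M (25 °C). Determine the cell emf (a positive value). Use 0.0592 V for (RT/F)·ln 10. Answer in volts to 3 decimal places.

For a concentration cell E°cell = 0, since both electrodes use the same couple.
The compartment with the higher Ga3+(aq) concentration (0.064 M) acts as the cathode; ions are reduced there and produced at the dilute (0.00014 M) anode.
With n = 3, Ecell = −(0.0592/3)·log([dilute]/[conc]) = −(0.0592/3)·log(0.00014/0.064) = +0.052 V.

0.052 V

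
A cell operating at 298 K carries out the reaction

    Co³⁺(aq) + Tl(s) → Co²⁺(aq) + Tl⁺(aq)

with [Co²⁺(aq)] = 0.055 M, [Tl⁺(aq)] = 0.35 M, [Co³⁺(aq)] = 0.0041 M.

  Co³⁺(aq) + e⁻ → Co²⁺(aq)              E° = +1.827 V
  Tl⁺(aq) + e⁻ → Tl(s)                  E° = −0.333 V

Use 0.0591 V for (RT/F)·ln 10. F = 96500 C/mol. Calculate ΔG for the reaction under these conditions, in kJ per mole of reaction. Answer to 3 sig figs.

−205 kJ/mol

The standard cell potential is +1.827 − (−0.333) = +2.160 V, with n = 1 electron in the balanced equation.
Here Q = ([Co²⁺(aq)]·[Tl⁺(aq)]) / [Co³⁺(aq)] = 4.7 (log Q = 0.672), giving E = +2.160 − (0.0591/1)·(0.672) = +2.1203 V.
ΔG = −nFE = −(1)(96500)(+2.1203) J/mol = −205 kJ/mol.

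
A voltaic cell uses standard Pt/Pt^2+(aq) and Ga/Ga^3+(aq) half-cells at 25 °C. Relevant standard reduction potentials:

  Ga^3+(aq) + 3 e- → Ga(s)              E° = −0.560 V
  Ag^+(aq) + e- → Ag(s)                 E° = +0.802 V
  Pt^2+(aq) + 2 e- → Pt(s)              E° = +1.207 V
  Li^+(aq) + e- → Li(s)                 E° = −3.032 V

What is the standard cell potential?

+1.767 V

The Pt²⁺/Pt couple has the higher E°, so Pt ion is reduced (cathode) and Ga is oxidized (anode).
E°cell = E°(cathode) − E°(anode) = +1.207 − (−0.560) = +1.767 V.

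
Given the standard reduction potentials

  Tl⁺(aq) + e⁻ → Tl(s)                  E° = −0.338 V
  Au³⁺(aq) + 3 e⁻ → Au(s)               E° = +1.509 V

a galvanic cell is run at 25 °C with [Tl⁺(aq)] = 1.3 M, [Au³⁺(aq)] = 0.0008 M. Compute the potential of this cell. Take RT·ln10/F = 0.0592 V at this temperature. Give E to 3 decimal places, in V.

+1.779 V

Since E°(Au³⁺/Au) > E°(Tl⁺/Tl), Au³⁺/Au serves as the cathode.
E°cell = +1.509 − (−0.338) = +1.847 V, with n = 3 electrons transferred.
For the overall reaction Au³⁺(aq) + 3 Tl(s) → Au(s) + 3 Tl⁺(aq), Q = [Tl⁺(aq)]^3 / [Au³⁺(aq)] = 2.75×10^3, giving log Q = 3.439.
E = E° − (0.0592/n)·log Q = +1.847 − (0.0592/3)(3.439) = +1.779 V.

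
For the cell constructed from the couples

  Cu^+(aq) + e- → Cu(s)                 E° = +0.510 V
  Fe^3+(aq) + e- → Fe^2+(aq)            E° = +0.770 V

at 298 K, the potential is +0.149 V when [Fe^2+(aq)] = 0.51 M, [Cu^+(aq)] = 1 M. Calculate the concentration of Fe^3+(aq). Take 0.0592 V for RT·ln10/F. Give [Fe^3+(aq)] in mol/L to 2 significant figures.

With Fe³⁺/Fe²⁺ at the cathode and Cu⁺/Cu at the anode, E°cell = +0.770 − (+0.510) = +0.260 V (n = 1).
Rearranging E = E° − (0.0592/n)·log Q gives log Q = 1(+0.260 − (+0.149))/0.0592 = 1.875.
Balancing electrons gives Fe^3+(aq) + Cu(s) → Fe^2+(aq) + Cu^+(aq); thus Q = ([Fe^2+(aq)]·[Cu^+(aq)]) / [Fe^3+(aq)].
Solving for the unknown gives log [Fe^3+(aq)] = −2.167, so [Fe^3+(aq)] ≈ 0.0068 M.

0.0068 M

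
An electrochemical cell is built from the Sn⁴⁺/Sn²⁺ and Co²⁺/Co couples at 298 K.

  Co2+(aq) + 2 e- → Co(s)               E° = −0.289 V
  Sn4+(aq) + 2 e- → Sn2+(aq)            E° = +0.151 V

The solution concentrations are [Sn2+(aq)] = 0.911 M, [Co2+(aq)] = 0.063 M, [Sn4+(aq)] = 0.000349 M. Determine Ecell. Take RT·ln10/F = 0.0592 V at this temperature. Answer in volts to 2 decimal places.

Sn⁴⁺/Sn²⁺ is reduced (cathode, E° = +0.151 V) and Co²⁺/Co is oxidized (anode).
E°cell = E°cat − E°an = +0.151 − (−0.289) = +0.440 V; n = 2.
For the overall reaction Sn4+(aq) + Co(s) → Sn2+(aq) + Co2+(aq), Q = ([Sn2+(aq)]·[Co2+(aq)]) / [Sn4+(aq)] = 164, giving log Q = 2.216.
E = E° − (0.0592/n)·log Q = +0.440 − (0.0592/2)(2.216) = +0.37 V.

+0.37 V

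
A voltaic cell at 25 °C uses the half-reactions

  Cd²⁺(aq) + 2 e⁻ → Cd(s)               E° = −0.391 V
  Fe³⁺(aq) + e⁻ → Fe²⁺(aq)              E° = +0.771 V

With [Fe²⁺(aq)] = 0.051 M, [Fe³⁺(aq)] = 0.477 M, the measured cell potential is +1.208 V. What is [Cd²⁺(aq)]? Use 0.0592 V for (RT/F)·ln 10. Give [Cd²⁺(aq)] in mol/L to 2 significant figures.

2.4 M

The Fe³⁺/Fe²⁺ couple has the larger reduction potential, so it is the cathode: E°cell = +0.771 − (−0.391) = +1.162 V and n = 2.
Since E = E° − (0.0592/n)·log Q, log Q = n(E° − E)/0.0592 = −1.554.
Balancing electrons gives 2 Fe³⁺(aq) + Cd(s) → 2 Fe²⁺(aq) + Cd²⁺(aq); thus Q = ([Fe²⁺(aq)]^2·[Cd²⁺(aq)]) / [Fe³⁺(aq)]^2.
Substituting the known concentrations and solving, log [Cd²⁺(aq)] = 0.388 and [Cd²⁺(aq)] = 2.4 M.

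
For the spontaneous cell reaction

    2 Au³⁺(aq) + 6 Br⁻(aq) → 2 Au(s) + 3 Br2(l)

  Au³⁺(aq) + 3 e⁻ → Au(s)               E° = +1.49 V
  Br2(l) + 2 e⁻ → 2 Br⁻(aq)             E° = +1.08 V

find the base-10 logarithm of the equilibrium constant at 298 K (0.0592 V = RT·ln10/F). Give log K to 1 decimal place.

log K = 41.6

The Au³⁺/Au couple is reduced (cathode); E°cell = +1.49 − (+1.08) = +0.41 V with n = 6.
At equilibrium E = 0, so log K = nE°cell / 0.0592 = (6)(+0.41) / 0.0592 = 41.6.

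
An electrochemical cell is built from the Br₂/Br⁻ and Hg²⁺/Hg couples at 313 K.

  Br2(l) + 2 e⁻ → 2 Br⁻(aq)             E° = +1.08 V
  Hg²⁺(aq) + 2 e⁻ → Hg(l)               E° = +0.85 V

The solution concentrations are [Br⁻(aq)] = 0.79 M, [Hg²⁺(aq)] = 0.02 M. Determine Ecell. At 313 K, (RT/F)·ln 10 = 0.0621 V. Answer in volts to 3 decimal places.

+0.289 V

Br₂/Br⁻ is reduced (cathode, E° = +1.08 V) and Hg²⁺/Hg is oxidized (anode).
The standard potential is +1.08 − (+0.85) = +0.23 V and the balanced reaction transfers n = 2 electrons.
For the overall reaction Br2(l) + Hg(l) → 2 Br⁻(aq) + Hg²⁺(aq), Q = [Br⁻(aq)]^2·[Hg²⁺(aq)] = 0.0125, giving log Q = −1.904.
E = E° − (0.0621/n)·log Q = +0.23 − (0.0621/2)(−1.904) = +0.289 V.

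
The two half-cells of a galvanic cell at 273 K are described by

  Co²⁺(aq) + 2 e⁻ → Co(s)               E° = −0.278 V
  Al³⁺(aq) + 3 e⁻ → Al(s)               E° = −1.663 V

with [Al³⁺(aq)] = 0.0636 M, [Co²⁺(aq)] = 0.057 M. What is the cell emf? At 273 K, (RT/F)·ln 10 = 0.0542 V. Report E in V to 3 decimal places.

Since E°(Co²⁺/Co) > E°(Al³⁺/Al), Co²⁺/Co serves as the cathode.
E°cell = −0.278 − (−1.663) = +1.385 V, with n = 6 electrons transferred.
The balanced reaction is 3 Co²⁺(aq) + 2 Al(s) → 3 Co(s) + 2 Al³⁺(aq), so Q = [Al³⁺(aq)]^2 / [Co²⁺(aq)]^3 = 21.8 and log Q = 1.339.
Applying E = E° − (RT ln10/nF)·log Q gives +1.385 − (0.0542/6)(1.339) = +1.373 V.

+1.373 V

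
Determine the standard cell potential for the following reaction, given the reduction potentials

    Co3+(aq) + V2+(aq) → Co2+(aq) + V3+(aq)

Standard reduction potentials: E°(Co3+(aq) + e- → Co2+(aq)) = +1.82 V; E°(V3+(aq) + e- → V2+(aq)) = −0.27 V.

In the reaction as written, Co3+(aq) is reduced (cathode) and V3+(aq) is produced by oxidation at the anode.
E°cell = E°(cathode) − E°(anode) = +1.82 − (−0.27) = +2.09 V.

+2.09 V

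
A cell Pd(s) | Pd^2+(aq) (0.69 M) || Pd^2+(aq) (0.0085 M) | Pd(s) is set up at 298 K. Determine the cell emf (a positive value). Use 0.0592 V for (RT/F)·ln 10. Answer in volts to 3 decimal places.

For a concentration cell E°cell = 0, since both electrodes use the same couple.
The compartment with the higher Pd^2+(aq) concentration (0.69 M) acts as the cathode; ions are reduced there and produced at the dilute (0.0085 M) anode.
With n = 2, Ecell = −(0.0592/2)·log([dilute]/[conc]) = −(0.0592/2)·log(0.0085/0.69) = +0.057 V.

0.057 V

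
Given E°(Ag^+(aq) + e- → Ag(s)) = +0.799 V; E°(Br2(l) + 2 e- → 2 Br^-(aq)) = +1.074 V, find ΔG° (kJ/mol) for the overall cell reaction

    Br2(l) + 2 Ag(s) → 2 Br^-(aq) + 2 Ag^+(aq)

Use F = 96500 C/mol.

In the reaction as written Br2(l) is reduced, so the Br₂/Br⁻ couple is the cathode and Ag⁺/Ag is the anode.
E°cell = +1.074 − (+0.799) = +0.275 V; balancing electrons gives n = 2.
ΔG° = −nFE°cell = −(2)(96500)(+0.275) J/mol = −53.1 kJ/mol.

−53.1 kJ/mol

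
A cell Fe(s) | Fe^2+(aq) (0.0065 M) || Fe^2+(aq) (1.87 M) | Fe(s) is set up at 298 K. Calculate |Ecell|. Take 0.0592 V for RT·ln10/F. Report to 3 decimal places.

0.073 V

For a concentration cell E°cell = 0, since both electrodes use the same couple.
The compartment with the higher Fe^2+(aq) concentration (1.87 M) acts as the cathode; ions are reduced there and produced at the dilute (0.0065 M) anode.
With n = 2, Ecell = −(0.0592/2)·log([dilute]/[conc]) = −(0.0592/2)·log(0.0065/1.87) = +0.073 V.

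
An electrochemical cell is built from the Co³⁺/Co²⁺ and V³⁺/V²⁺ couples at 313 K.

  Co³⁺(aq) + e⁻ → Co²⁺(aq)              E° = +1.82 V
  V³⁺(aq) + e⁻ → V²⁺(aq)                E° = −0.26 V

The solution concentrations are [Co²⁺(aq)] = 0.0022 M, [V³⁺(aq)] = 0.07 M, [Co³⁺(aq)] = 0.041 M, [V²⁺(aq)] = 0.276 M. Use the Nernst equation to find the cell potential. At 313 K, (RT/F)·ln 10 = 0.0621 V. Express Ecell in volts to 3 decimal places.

+2.196 V

Since E°(Co³⁺/Co²⁺) > E°(V³⁺/V²⁺), Co³⁺/Co²⁺ serves as the cathode.
The standard potential is +1.82 − (−0.26) = +2.08 V and the balanced reaction transfers n = 1 electron.
For the overall reaction Co³⁺(aq) + V²⁺(aq) → Co²⁺(aq) + V³⁺(aq), Q = ([Co²⁺(aq)]·[V³⁺(aq)]) / ([Co³⁺(aq)]·[V²⁺(aq)]) = 0.0136, giving log Q = −1.866.
Applying E = E° − (RT ln10/nF)·log Q gives +2.08 − (0.0621/1)(−1.866) = +2.196 V.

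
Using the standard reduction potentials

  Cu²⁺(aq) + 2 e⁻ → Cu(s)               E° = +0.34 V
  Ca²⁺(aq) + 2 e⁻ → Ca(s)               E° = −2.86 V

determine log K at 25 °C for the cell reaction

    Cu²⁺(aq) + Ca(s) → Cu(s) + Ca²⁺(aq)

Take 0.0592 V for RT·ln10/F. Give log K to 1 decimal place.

log K = 108.1

The Cu²⁺/Cu couple is reduced (cathode); E°cell = +0.34 − (−2.86) = +3.20 V with n = 2.
At equilibrium E = 0, so log K = nE°cell / 0.0592 = (2)(+3.20) / 0.0592 = 108.1.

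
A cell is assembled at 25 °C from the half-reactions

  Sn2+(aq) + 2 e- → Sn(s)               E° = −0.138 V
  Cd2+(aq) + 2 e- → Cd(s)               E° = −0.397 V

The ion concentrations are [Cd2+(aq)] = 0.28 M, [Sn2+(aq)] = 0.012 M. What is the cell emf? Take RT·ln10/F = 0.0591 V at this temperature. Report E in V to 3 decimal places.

Sn²⁺/Sn is reduced (cathode, E° = −0.138 V) and Cd²⁺/Cd is oxidized (anode).
The standard potential is −0.138 − (−0.397) = +0.259 V and the balanced reaction transfers n = 2 electrons.
Balancing gives Sn2+(aq) + Cd(s) → Sn(s) + Cd2+(aq); hence Q = [Cd2+(aq)] / [Sn2+(aq)] = 23.3 (log Q = 1.368).
Applying E = E° − (RT ln10/nF)·log Q gives +0.259 − (0.0591/2)(1.368) = +0.219 V.

+0.219 V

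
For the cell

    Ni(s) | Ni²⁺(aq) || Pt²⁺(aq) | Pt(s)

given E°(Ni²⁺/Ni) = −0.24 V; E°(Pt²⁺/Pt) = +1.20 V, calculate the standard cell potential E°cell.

+1.44 V

By convention the left-hand electrode in cell notation is the anode (oxidation) and the right-hand electrode is the cathode (reduction).
E°cell = E°(right) − E°(left) = +1.20 − (−0.24) = +1.44 V.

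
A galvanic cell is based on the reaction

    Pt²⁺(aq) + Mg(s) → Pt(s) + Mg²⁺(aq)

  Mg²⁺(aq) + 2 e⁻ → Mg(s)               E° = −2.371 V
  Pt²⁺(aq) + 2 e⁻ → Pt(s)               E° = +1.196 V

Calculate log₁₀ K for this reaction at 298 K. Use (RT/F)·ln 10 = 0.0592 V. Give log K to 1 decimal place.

The Pt²⁺/Pt couple is reduced (cathode); E°cell = +1.196 − (−2.371) = +3.567 V with n = 2.
At equilibrium E = 0, so log K = nE°cell / 0.0592 = (2)(+3.567) / 0.0592 = 120.5.

log K = 120.5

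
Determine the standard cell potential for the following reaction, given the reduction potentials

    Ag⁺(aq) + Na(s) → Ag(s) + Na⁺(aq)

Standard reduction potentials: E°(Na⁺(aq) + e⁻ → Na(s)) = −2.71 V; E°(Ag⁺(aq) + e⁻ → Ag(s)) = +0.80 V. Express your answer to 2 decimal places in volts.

Ag⁺(aq) gains electrons, so the Ag⁺/Ag couple is the cathode; the Na⁺/Na couple is the anode.
E°cell = E°(cathode) − E°(anode) = +0.80 − (−2.71) = +3.51 V.
The positive value indicates the reaction is spontaneous as written.

+3.51 V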